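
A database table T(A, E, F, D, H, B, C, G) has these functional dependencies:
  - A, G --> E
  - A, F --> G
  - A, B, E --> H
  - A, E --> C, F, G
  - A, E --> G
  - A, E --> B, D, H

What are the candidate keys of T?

Attributes never on any right-hand side: {A} — every candidate key must contain it.
{A, E} is a candidate key since {A, E}⁺ = {A, B, C, D, E, F, G, H} covers every attribute.
{A, F} is a candidate key since {A, F}⁺ = {A, B, C, D, E, F, G, H} covers every attribute.
{A, G} is a candidate key since {A, G}⁺ = {A, B, C, D, E, F, G, H} covers every attribute.
These are minimal and exhaustive — every other superkey contains one of them.

{A, E}, {A, F}, {A, G}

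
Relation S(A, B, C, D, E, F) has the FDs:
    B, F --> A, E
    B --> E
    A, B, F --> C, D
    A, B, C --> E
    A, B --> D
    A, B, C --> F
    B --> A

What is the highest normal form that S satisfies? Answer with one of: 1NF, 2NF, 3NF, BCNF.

Candidate keys: {B, C}, {B, F}. Prime attributes: {B, C, F}.
For B --> E we have {B}⁺ = {A, B, D, E}; {B} is not a superkey, so BCNF fails.
B --> E has non-prime {E} on the right and a non-superkey on the left, so 3NF fails.
Since {B} ⊂ {B, C} and {B}⁺ ⊇ {A, D, E} with {A, D, E} non-prime, there is a partial dependency; 2NF fails.

1NF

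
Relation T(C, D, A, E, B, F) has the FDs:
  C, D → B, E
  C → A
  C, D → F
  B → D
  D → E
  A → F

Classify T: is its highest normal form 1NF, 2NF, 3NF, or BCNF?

1NF

Candidate keys: {B, C}, {C, D}. Prime attributes: {B, C, D}.
C → A: {C}⁺ = {A, C, F}, which is not all of the attributes, so the left side is not a superkey — BCNF is violated.
C → A determines the non-prime attribute {A} from a non-superkey — 3NF is violated.
The proper key subset {B} of {B, C} determines non-prime {E}, so the relation is not even in 2NF.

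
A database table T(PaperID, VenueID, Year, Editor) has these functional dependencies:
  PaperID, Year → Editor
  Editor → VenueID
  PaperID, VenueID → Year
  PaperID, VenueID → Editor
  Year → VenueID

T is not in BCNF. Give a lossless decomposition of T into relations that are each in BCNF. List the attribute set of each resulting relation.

{Editor, PaperID, Year}; {Editor, VenueID}

Candidate keys of the original relation: {Editor, PaperID}, {PaperID, VenueID}, {PaperID, Year}.
{Editor, PaperID, VenueID, Year}: {Editor} determines {Editor, VenueID} here but is not a superkey — split on Editor → VenueID, giving {Editor, VenueID} and {Editor, PaperID, Year}.
{Editor, VenueID} is in BCNF.
{Editor, PaperID, Year} is in BCNF.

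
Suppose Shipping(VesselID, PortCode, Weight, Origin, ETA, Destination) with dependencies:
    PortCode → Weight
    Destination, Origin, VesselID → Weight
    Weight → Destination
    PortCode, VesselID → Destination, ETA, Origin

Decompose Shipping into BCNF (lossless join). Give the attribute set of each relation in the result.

Candidate key of the original relation: {PortCode, VesselID}.
In {Destination, ETA, Origin, PortCode, VesselID, Weight}, {PortCode} is not a superkey ({PortCode}⁺ restricted to this set is {Destination, PortCode, Weight}), so split on PortCode → Destination, Weight into {Destination, PortCode, Weight} and {ETA, Origin, PortCode, VesselID}.
In {Destination, PortCode, Weight}, {Weight} is not a superkey ({Weight}⁺ restricted to this set is {Destination, Weight}), so split on Weight → Destination into {Destination, Weight} and {PortCode, Weight}.
{Destination, Weight}: every determinant is a superkey — BCNF.
{PortCode, Weight}: every determinant is a superkey — BCNF.
{ETA, Origin, PortCode, VesselID}: every determinant is a superkey — BCNF.

{Destination, Weight}; {ETA, Origin, PortCode, VesselID}; {PortCode, Weight}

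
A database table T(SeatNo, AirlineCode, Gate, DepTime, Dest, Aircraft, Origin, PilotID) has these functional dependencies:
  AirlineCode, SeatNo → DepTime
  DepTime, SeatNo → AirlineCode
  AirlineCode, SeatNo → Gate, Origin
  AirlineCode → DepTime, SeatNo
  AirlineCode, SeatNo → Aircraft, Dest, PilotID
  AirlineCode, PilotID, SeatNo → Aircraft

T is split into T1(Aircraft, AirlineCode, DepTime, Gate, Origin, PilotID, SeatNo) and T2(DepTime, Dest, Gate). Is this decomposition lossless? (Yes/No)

T1 ∩ T2 = {DepTime, Gate}; its closure under F is {DepTime, Gate}.
T1 ⊄ {DepTime, Gate} and T2 ⊄ {DepTime, Gate}, so the split is lossy.

No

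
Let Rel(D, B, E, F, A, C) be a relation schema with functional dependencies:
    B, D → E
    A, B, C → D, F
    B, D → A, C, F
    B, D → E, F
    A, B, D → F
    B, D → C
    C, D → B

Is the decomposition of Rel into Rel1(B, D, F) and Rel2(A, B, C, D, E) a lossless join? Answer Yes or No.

Yes

Rel1 ∩ Rel2 = {B, D}; its closure under F is {A, B, C, D, E, F}.
This includes all of Rel1, so the common attributes are a superkey of Rel1 — the join is lossless.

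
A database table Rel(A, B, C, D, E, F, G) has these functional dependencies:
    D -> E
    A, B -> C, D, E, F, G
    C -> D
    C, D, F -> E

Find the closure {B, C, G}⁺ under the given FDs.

Start with {B, C, G}.
C -> D applies; add {D} → now {B, C, D, G}.
D -> E applies; add {E} → now {B, C, D, E, G}.
No further FD applies.

{B, C, D, E, G}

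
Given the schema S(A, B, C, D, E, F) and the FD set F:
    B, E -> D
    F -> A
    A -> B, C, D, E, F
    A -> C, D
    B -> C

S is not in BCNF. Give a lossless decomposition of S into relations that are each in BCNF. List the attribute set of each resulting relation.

Candidate keys of the original relation: {A}, {F}.
Within {A, B, C, D, E, F}: {B, E}⁺ ∩ {A, B, C, D, E, F} = {B, C, D, E}, not the whole set, so B, E -> C, D violates BCNF; decompose into {B, C, D, E} and {A, B, E, F}.
Within {B, C, D, E}: {B}⁺ ∩ {B, C, D, E} = {B, C}, not the whole set, so B -> C violates BCNF; decompose into {B, C} and {B, D, E}.
{B, C}: every determinant is a superkey — BCNF.
{B, D, E}: every determinant is a superkey — BCNF.
{A, B, E, F}: every determinant is a superkey — BCNF.

{A, B, E, F}; {B, C}; {B, D, E}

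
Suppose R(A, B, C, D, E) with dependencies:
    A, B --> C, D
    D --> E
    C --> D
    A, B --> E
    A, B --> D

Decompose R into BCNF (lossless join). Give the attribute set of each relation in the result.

{A, B, C}; {C, D}; {D, E}

Candidate key of the original relation: {A, B}.
Within {A, B, C, D, E}: {D}⁺ ∩ {A, B, C, D, E} = {D, E}, not the whole set, so D --> E violates BCNF; decompose into {D, E} and {A, B, C, D}.
{D, E} has no BCNF violation.
Within {A, B, C, D}: {C}⁺ ∩ {A, B, C, D} = {C, D}, not the whole set, so C --> D violates BCNF; decompose into {C, D} and {A, B, C}.
{C, D} has no BCNF violation.
{A, B, C} has no BCNF violation.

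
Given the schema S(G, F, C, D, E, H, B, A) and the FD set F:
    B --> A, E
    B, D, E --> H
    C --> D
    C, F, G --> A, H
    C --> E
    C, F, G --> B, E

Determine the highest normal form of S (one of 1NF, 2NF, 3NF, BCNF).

Candidate key: {C, F, G}. Prime attributes: {C, F, G}.
B --> A, E breaks BCNF: {B}⁺ = {A, B, E}, so {B} is not a superkey.
Because {A, E} are non-prime and the left side of B --> A, E is not a superkey, the relation is not in 3NF.
Since {C} ⊂ {C, F, G} and {C}⁺ ⊇ {D, E} with {D, E} non-prime, there is a partial dependency; 2NF fails.

1NF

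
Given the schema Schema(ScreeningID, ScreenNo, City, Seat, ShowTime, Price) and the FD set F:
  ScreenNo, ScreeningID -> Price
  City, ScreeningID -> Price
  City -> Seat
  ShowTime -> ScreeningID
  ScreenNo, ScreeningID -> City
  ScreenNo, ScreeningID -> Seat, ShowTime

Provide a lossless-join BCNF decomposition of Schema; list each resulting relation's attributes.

Candidate keys of the original relation: {ScreenNo, ScreeningID}, {ScreenNo, ShowTime}.
Within {City, Price, ScreenNo, ScreeningID, Seat, ShowTime}: {City, ScreeningID}⁺ ∩ {City, Price, ScreenNo, ScreeningID, Seat, ShowTime} = {City, Price, ScreeningID, Seat}, not the whole set, so City, ScreeningID -> Price, Seat violates BCNF; decompose into {City, Price, ScreeningID, Seat} and {City, ScreenNo, ScreeningID, ShowTime}.
Within {City, Price, ScreeningID, Seat}: {City}⁺ ∩ {City, Price, ScreeningID, Seat} = {City, Seat}, not the whole set, so City -> Seat violates BCNF; decompose into {City, Seat} and {City, Price, ScreeningID}.
{City, Seat}: every determinant is a superkey — BCNF.
{City, Price, ScreeningID}: every determinant is a superkey — BCNF.
Within {City, ScreenNo, ScreeningID, ShowTime}: {ShowTime}⁺ ∩ {City, ScreenNo, ScreeningID, ShowTime} = {ScreeningID, ShowTime}, not the whole set, so ShowTime -> ScreeningID violates BCNF; decompose into {ScreeningID, ShowTime} and {City, ScreenNo, ShowTime}.
{ScreeningID, ShowTime}: every determinant is a superkey — BCNF.
{City, ScreenNo, ShowTime}: every determinant is a superkey — BCNF.

{City, Price, ScreeningID}; {City, ScreenNo, ShowTime}; {City, Seat}; {ScreeningID, ShowTime}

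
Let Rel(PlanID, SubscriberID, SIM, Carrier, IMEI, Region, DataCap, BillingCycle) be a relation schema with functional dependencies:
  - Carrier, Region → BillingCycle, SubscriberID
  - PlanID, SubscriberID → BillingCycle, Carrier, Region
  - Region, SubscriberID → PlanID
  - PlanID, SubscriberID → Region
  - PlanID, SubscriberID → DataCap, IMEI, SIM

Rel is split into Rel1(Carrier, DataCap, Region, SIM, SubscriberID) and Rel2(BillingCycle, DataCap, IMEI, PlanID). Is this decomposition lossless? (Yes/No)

The shared attributes are {DataCap} and {DataCap}⁺ = {DataCap}.
Neither Rel1 nor Rel2 is contained in that closure, so the decomposition is lossy.

No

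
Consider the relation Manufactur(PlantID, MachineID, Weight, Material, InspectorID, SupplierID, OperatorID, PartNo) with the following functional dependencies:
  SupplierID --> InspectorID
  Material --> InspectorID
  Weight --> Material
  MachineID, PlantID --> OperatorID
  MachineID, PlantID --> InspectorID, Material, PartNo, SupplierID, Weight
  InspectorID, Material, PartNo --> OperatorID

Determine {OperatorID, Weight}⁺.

{InspectorID, Material, OperatorID, Weight}

Start with {OperatorID, Weight}.
Weight --> Material applies; add {Material} → now {Material, OperatorID, Weight}.
Material --> InspectorID applies; add {InspectorID} → now {InspectorID, Material, OperatorID, Weight}.
No further FD applies.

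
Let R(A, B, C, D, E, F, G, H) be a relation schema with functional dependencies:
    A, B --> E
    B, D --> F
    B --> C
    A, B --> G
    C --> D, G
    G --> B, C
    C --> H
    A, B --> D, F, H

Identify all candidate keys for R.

{A, B}, {A, C}, {A, G}

{A} never appears on the right of any FD, so every key must include it.
Closure of {A, B} is {A, B, C, D, E, F, G, H}, the whole schema; {A, B} is a candidate key.
Closure of {A, C} is {A, B, C, D, E, F, G, H}, the whole schema; {A, C} is a candidate key.
Closure of {A, G} is {A, B, C, D, E, F, G, H}, the whole schema; {A, G} is a candidate key.
These are minimal and exhaustive — every other superkey contains one of them.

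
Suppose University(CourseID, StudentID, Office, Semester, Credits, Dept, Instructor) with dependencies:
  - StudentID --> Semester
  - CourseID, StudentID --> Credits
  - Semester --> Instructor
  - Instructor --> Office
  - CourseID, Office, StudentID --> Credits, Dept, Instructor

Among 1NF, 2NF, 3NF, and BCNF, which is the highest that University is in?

Candidate key: {CourseID, StudentID}. Prime attributes: {CourseID, StudentID}.
StudentID --> Semester: {StudentID}⁺ = {Instructor, Office, Semester, StudentID}, which is not all of the attributes, so the left side is not a superkey — BCNF is violated.
StudentID --> Semester determines the non-prime attribute {Semester} from a non-superkey — 3NF is violated.
Since {StudentID} ⊂ {CourseID, StudentID} and {StudentID}⁺ ⊇ {Instructor, Office, Semester} with {Instructor, Office, Semester} non-prime, there is a partial dependency; 2NF fails.

1NF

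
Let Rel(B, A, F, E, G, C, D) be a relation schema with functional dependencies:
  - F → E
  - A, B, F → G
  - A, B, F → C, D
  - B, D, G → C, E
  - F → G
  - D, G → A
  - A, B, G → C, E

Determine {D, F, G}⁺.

{A, D, E, F, G}

Start with {D, F, G}.
F → E applies; add {E} → now {D, E, F, G}.
D, G → A applies; add {A} → now {A, D, E, F, G}.
No further FD applies.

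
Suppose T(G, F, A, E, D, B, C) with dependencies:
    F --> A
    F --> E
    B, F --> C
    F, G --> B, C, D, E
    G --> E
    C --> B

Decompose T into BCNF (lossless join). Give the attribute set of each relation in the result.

Candidate key of the original relation: {F, G}.
{A, B, C, D, E, F, G}: {F} determines {A, E, F} here but is not a superkey — split on F --> A, E, giving {A, E, F} and {B, C, D, F, G}.
{A, E, F} is in BCNF.
{B, C, D, F, G}: {B, F} determines {B, C, F} here but is not a superkey — split on B, F --> C, giving {B, C, F} and {B, D, F, G}.
{B, C, F}: {C} determines {B, C} here but is not a superkey — split on C --> B, giving {B, C} and {C, F}.
{B, C} is in BCNF.
{C, F} is in BCNF.
{B, D, F, G} is in BCNF.

{A, E, F}; {B, C}; {B, D, F, G}; {C, F}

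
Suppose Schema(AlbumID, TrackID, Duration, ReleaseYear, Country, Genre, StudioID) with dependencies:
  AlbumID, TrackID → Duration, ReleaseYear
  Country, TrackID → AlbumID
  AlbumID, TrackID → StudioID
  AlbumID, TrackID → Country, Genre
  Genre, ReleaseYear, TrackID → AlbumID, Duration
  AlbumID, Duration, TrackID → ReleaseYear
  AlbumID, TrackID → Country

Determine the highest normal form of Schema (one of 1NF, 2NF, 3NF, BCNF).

BCNF

Candidate keys: {AlbumID, TrackID}, {Country, TrackID}, {Genre, ReleaseYear, TrackID}. Prime attributes: {AlbumID, Country, Genre, ReleaseYear, TrackID}.
Every FD has a superkey on the left, so the relation is in BCNF.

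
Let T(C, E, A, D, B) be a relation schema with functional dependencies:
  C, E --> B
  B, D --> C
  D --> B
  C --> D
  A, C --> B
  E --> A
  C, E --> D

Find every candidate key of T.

{C, E}, {D, E}

{E} never appears on the right of any FD, so every key must include it.
{C, E}⁺ = {A, B, C, D, E}, which is every attribute, so {C, E} is a candidate key.
{D, E}⁺ = {A, B, C, D, E}, which is every attribute, so {D, E} is a candidate key.
Any other superkey properly contains one of these, so there are no further candidate keys.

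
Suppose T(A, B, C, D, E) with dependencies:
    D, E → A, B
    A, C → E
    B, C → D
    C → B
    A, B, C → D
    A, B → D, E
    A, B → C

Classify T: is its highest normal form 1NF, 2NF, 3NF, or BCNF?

Candidate keys: {A, B}, {A, C}, {C, E}, {D, E}. Prime attributes: {A, B, C, D, E}.
B, C → D: {B, C}⁺ = {B, C, D}, which is not all of the attributes, so the left side is not a superkey — BCNF is violated.
Its right-hand attributes {D} are all prime, as are those of every other non-superkey FD — the relation is in 3NF.

3NF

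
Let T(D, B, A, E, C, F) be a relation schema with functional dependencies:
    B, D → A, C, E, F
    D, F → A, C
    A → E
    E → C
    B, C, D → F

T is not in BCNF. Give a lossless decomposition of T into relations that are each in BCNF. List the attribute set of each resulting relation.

Candidate key of the original relation: {B, D}.
In {A, B, C, D, E, F}, {D, F} is not a superkey ({D, F}⁺ restricted to this set is {A, C, D, E, F}), so split on D, F → A, C, E into {A, C, D, E, F} and {B, D, F}.
In {A, C, D, E, F}, {A} is not a superkey ({A}⁺ restricted to this set is {A, C, E}), so split on A → C, E into {A, C, E} and {A, D, F}.
In {A, C, E}, {E} is not a superkey ({E}⁺ restricted to this set is {C, E}), so split on E → C into {C, E} and {A, E}.
{C, E} has no BCNF violation.
{A, E} has no BCNF violation.
{A, D, F} has no BCNF violation.
{B, D, F} has no BCNF violation.

{A, D, F}; {A, E}; {B, D, F}; {C, E}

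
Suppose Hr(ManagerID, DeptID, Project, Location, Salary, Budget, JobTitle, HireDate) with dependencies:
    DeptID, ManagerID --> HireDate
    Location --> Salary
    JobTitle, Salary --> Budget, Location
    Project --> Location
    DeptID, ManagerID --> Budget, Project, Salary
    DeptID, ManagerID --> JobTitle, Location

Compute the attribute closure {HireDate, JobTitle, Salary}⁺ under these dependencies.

{Budget, HireDate, JobTitle, Location, Salary}

Start with {HireDate, JobTitle, Salary}.
JobTitle, Salary --> Budget, Location applies; add {Budget, Location} → now {Budget, HireDate, JobTitle, Location, Salary}.
No further FD applies.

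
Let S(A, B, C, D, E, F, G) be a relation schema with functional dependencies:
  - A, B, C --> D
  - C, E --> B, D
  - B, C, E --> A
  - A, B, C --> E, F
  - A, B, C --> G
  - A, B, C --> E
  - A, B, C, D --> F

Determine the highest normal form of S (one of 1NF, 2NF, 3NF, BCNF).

Candidate keys: {A, B, C}, {C, E}. Prime attributes: {A, B, C, E}.
Every FD has a superkey on the left, so the relation is in BCNF.

BCNF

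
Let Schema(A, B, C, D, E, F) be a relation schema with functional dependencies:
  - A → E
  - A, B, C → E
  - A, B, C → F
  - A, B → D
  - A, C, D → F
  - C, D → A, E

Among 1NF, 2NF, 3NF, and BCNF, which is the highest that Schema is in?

1NF

Candidate keys: {A, B, C}, {B, C, D}. Prime attributes: {A, B, C, D}.
A → E: {A}⁺ = {A, E}, which is not all of the attributes, so the left side is not a superkey — BCNF is violated.
A → E has non-prime {E} on the right and a non-superkey on the left, so 3NF fails.
The proper key subset {A} of {A, B, C} determines non-prime {E}, so the relation is not even in 2NF.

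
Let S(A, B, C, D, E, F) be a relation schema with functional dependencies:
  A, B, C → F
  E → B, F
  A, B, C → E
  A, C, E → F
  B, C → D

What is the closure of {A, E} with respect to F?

{A, B, E, F}

Start with {A, E}.
E → B, F applies; add {B, F} → now {A, B, E, F}.
No further FD applies.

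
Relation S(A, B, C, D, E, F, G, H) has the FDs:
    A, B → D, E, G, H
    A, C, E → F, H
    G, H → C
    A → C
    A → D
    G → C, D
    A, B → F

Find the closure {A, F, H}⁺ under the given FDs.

{A, C, D, F, H}

Start with {A, F, H}.
A → C applies; add {C} → now {A, C, F, H}.
A → D applies; add {D} → now {A, C, D, F, H}.
No further FD applies.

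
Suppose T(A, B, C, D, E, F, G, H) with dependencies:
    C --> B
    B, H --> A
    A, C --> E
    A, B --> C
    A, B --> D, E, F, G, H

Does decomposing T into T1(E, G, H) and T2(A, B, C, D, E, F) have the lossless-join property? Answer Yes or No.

No

The shared attributes are {E} and {E}⁺ = {E}.
Neither T1 nor T2 is contained in that closure, so the decomposition is lossy.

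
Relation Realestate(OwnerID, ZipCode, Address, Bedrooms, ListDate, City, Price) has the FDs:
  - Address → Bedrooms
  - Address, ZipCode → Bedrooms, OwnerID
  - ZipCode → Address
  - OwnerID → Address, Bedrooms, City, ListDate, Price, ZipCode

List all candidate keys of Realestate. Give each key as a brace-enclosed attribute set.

Closure of {OwnerID} is {Address, Bedrooms, City, ListDate, OwnerID, Price, ZipCode}, the whole schema; {OwnerID} is a candidate key.
Closure of {ZipCode} is {Address, Bedrooms, City, ListDate, OwnerID, Price, ZipCode}, the whole schema; {ZipCode} is a candidate key.
Any other superkey properly contains one of these, so there are no further candidate keys.

{OwnerID}, {ZipCode}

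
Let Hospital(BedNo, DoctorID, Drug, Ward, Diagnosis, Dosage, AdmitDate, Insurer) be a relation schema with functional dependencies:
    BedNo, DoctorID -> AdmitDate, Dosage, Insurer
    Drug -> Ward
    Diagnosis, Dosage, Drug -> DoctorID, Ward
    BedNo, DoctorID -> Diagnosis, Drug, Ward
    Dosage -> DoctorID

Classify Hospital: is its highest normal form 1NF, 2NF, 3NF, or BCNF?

Candidate keys: {BedNo, DoctorID}, {BedNo, Dosage}. Prime attributes: {BedNo, DoctorID, Dosage}.
Drug -> Ward breaks BCNF: {Drug}⁺ = {Drug, Ward}, so {Drug} is not a superkey.
Drug -> Ward determines the non-prime attribute {Ward} from a non-superkey — 3NF is violated.
No proper subset of a key has a non-prime attribute in its closure, so there is no partial dependency; 2NF holds.

2NF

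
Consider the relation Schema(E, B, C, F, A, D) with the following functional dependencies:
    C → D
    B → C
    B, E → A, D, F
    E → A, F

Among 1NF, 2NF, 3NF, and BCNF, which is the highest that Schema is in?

Candidate key: {B, E}. Prime attributes: {B, E}.
C → D breaks BCNF: {C}⁺ = {C, D}, so {C} is not a superkey.
C → D has non-prime {D} on the right and a non-superkey on the left, so 3NF fails.
{B} is a proper subset of the key {B, E}, and {B}⁺ contains the non-prime attributes {C, D} — a partial dependency, so 2NF is violated.

1NF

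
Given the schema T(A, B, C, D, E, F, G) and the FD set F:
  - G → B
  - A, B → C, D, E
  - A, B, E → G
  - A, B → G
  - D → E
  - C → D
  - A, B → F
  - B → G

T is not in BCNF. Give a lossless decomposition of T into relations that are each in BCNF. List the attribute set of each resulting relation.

{A, C, F, G}; {B, G}; {C, D}; {D, E}

Candidate keys of the original relation: {A, B}, {A, G}.
Within {A, B, C, D, E, F, G}: {G}⁺ ∩ {A, B, C, D, E, F, G} = {B, G}, not the whole set, so G → B violates BCNF; decompose into {B, G} and {A, C, D, E, F, G}.
{B, G} has no BCNF violation.
Within {A, C, D, E, F, G}: {D}⁺ ∩ {A, C, D, E, F, G} = {D, E}, not the whole set, so D → E violates BCNF; decompose into {D, E} and {A, C, D, F, G}.
{D, E} has no BCNF violation.
Within {A, C, D, F, G}: {C}⁺ ∩ {A, C, D, F, G} = {C, D}, not the whole set, so C → D violates BCNF; decompose into {C, D} and {A, C, F, G}.
{C, D} has no BCNF violation.
{A, C, F, G} has no BCNF violation.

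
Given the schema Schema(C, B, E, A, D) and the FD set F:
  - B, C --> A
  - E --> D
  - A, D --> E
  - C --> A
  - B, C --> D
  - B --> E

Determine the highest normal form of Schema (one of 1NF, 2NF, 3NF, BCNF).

Candidate key: {B, C}. Prime attributes: {B, C}.
E --> D breaks BCNF: {E}⁺ = {D, E}, so {E} is not a superkey.
E --> D has non-prime {D} on the right and a non-superkey on the left, so 3NF fails.
Since {B} ⊂ {B, C} and {B}⁺ ⊇ {D, E} with {D, E} non-prime, there is a partial dependency; 2NF fails.

1NF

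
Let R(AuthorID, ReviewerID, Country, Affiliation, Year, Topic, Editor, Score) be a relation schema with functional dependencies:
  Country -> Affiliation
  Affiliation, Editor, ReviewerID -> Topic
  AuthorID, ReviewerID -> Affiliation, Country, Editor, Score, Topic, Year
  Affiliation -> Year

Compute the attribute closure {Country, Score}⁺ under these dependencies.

{Affiliation, Country, Score, Year}

Start with {Country, Score}.
Country -> Affiliation applies; add {Affiliation} → now {Affiliation, Country, Score}.
Affiliation -> Year applies; add {Year} → now {Affiliation, Country, Score, Year}.
No further FD applies.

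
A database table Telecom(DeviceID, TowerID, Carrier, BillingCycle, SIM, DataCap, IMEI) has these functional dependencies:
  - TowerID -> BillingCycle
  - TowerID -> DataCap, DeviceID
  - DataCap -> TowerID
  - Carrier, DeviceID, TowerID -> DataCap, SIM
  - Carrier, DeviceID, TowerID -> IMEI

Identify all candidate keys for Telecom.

Attributes never on any right-hand side: {Carrier} — every candidate key must contain it.
{Carrier, DataCap}⁺ = {BillingCycle, Carrier, DataCap, DeviceID, IMEI, SIM, TowerID} — all of the relation — so {Carrier, DataCap} is a candidate key.
{Carrier, TowerID}⁺ = {BillingCycle, Carrier, DataCap, DeviceID, IMEI, SIM, TowerID} — all of the relation — so {Carrier, TowerID} is a candidate key.
No proper subset of any of these is a key, and no other minimal superkey exists.

{Carrier, DataCap}, {Carrier, TowerID}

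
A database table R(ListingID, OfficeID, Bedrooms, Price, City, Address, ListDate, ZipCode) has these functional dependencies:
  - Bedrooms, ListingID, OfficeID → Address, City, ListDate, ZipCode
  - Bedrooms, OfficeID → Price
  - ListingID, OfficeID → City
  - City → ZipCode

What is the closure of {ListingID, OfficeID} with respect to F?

{City, ListingID, OfficeID, ZipCode}

Start with {ListingID, OfficeID}.
ListingID, OfficeID → City applies; add {City} → now {City, ListingID, OfficeID}.
City → ZipCode applies; add {ZipCode} → now {City, ListingID, OfficeID, ZipCode}.
No further FD applies.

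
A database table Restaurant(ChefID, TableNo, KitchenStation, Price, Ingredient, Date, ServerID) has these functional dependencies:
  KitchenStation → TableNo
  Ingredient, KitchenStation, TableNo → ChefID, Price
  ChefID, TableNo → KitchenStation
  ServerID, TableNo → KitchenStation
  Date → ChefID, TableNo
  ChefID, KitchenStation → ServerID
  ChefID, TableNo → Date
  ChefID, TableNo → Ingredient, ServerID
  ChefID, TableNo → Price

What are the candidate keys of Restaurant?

{Date}⁺ = {ChefID, Date, Ingredient, KitchenStation, Price, ServerID, TableNo}, which is every attribute, so {Date} is a candidate key.
{ChefID, KitchenStation}⁺ = {ChefID, Date, Ingredient, KitchenStation, Price, ServerID, TableNo}, which is every attribute, so {ChefID, KitchenStation} is a candidate key.
{ChefID, TableNo}⁺ = {ChefID, Date, Ingredient, KitchenStation, Price, ServerID, TableNo}, which is every attribute, so {ChefID, TableNo} is a candidate key.
{Ingredient, KitchenStation}⁺ = {ChefID, Date, Ingredient, KitchenStation, Price, ServerID, TableNo}, which is every attribute, so {Ingredient, KitchenStation} is a candidate key.
{Ingredient, ServerID, TableNo}⁺ = {ChefID, Date, Ingredient, KitchenStation, Price, ServerID, TableNo}, which is every attribute, so {Ingredient, ServerID, TableNo} is a candidate key.
Any other superkey properly contains one of these, so there are no further candidate keys.

{ChefID, KitchenStation}, {ChefID, TableNo}, {Date}, {Ingredient, KitchenStation}, {Ingredient, ServerID, TableNo}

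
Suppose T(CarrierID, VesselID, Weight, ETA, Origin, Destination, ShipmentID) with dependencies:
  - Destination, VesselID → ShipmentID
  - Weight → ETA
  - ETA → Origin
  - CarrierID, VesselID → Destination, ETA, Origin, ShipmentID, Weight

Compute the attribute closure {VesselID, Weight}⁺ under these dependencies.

{ETA, Origin, VesselID, Weight}

Start with {VesselID, Weight}.
Weight → ETA applies; add {ETA} → now {ETA, VesselID, Weight}.
ETA → Origin applies; add {Origin} → now {ETA, Origin, VesselID, Weight}.
No further FD applies.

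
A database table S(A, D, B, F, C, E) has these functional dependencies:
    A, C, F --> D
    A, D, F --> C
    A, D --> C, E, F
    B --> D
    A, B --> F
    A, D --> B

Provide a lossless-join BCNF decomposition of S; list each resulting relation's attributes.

Candidate keys of the original relation: {A, B}, {A, C, F}, {A, D}.
{A, B, C, D, E, F}: {B} determines {B, D} here but is not a superkey — split on B --> D, giving {B, D} and {A, B, C, E, F}.
{B, D} is in BCNF.
{A, B, C, E, F} is in BCNF.

{A, B, C, E, F}; {B, D}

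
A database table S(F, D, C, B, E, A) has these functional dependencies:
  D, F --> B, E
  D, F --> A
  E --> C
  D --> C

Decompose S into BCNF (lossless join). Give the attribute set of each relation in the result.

{A, B, D, E, F}; {C, E}

Candidate key of the original relation: {D, F}.
{A, B, C, D, E, F}: {E} determines {C, E} here but is not a superkey — split on E --> C, giving {C, E} and {A, B, D, E, F}.
{C, E} is in BCNF.
{A, B, D, E, F} is in BCNF.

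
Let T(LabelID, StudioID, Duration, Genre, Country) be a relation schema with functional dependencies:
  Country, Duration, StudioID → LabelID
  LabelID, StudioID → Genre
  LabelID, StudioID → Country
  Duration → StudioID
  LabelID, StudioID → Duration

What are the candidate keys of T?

{Country, Duration}⁺ = {Country, Duration, Genre, LabelID, StudioID}, which is every attribute, so {Country, Duration} is a candidate key.
{Duration, LabelID}⁺ = {Country, Duration, Genre, LabelID, StudioID}, which is every attribute, so {Duration, LabelID} is a candidate key.
{LabelID, StudioID}⁺ = {Country, Duration, Genre, LabelID, StudioID}, which is every attribute, so {LabelID, StudioID} is a candidate key.
No proper subset of any of these is a key, and no other minimal superkey exists.

{Country, Duration}, {Duration, LabelID}, {LabelID, StudioID}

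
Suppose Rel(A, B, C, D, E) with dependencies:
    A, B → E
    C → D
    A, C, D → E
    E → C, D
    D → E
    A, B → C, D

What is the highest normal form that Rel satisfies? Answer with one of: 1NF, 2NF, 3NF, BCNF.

Candidate key: {A, B}. Prime attributes: {A, B}.
C → D: {C}⁺ = {C, D, E}, which is not all of the attributes, so the left side is not a superkey — BCNF is violated.
C → D has non-prime {D} on the right and a non-superkey on the left, so 3NF fails.
Checking every proper subset of each key, none determines a non-prime attribute — 2NF is satisfied.

2NF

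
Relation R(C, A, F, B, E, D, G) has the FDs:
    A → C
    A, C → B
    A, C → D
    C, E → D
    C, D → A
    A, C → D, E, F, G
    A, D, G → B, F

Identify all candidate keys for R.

{A} is a candidate key since {A}⁺ = {A, B, C, D, E, F, G} covers every attribute.
{C, D} is a candidate key since {C, D}⁺ = {A, B, C, D, E, F, G} covers every attribute.
{C, E} is a candidate key since {C, E}⁺ = {A, B, C, D, E, F, G} covers every attribute.
No proper subset of any of these is a key, and no other minimal superkey exists.

{A}, {C, D}, {C, E}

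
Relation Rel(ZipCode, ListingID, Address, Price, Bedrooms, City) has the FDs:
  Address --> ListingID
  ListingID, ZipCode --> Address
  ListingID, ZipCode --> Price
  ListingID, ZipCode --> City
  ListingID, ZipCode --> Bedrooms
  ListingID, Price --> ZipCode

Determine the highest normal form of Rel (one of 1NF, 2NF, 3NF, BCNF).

Candidate keys: {Address, Price}, {Address, ZipCode}, {ListingID, Price}, {ListingID, ZipCode}. Prime attributes: {Address, ListingID, Price, ZipCode}.
Address --> ListingID: {Address}⁺ = {Address, ListingID}, which is not all of the attributes, so the left side is not a superkey — BCNF is violated.
But every attribute on its right side ({ListingID}) is prime, and the same holds for every other non-superkey FD, so 3NF still holds.

3NF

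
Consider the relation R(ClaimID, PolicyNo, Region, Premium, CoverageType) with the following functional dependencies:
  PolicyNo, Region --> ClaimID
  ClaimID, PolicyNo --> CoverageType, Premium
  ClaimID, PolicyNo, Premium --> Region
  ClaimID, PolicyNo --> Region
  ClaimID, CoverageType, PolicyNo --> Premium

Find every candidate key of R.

{ClaimID, PolicyNo}, {PolicyNo, Region}

No FD produces {PolicyNo}, so it must be in every candidate key.
Closure of {ClaimID, PolicyNo} is {ClaimID, CoverageType, PolicyNo, Premium, Region}, the whole schema; {ClaimID, PolicyNo} is a candidate key.
Closure of {PolicyNo, Region} is {ClaimID, CoverageType, PolicyNo, Premium, Region}, the whole schema; {PolicyNo, Region} is a candidate key.
No proper subset of any of these is a key, and no other minimal superkey exists.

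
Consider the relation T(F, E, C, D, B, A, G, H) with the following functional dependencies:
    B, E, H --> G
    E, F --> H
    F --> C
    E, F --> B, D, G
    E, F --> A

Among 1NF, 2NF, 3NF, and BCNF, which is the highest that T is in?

1NF

Candidate key: {E, F}. Prime attributes: {E, F}.
For B, E, H --> G we have {B, E, H}⁺ = {B, E, G, H}; {B, E, H} is not a superkey, so BCNF fails.
B, E, H --> G determines the non-prime attribute {G} from a non-superkey — 3NF is violated.
{F} is a proper subset of the key {E, F}, and {F}⁺ contains the non-prime attribute {C} — a partial dependency, so 2NF is violated.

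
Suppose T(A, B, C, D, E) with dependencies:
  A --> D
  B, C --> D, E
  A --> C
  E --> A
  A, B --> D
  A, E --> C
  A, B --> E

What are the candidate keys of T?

{B} never appears on the right of any FD, so every key must include it.
{A, B} is a candidate key since {A, B}⁺ = {A, B, C, D, E} covers every attribute.
{B, C} is a candidate key since {B, C}⁺ = {A, B, C, D, E} covers every attribute.
{B, E} is a candidate key since {B, E}⁺ = {A, B, C, D, E} covers every attribute.
No proper subset of any of these is a key, and no other minimal superkey exists.

{A, B}, {B, C}, {B, E}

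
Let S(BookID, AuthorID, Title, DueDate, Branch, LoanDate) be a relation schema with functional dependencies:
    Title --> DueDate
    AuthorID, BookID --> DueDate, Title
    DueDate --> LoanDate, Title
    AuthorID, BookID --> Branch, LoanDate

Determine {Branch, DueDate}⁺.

Start with {Branch, DueDate}.
DueDate --> LoanDate, Title applies; add {LoanDate, Title} → now {Branch, DueDate, LoanDate, Title}.
No further FD applies.

{Branch, DueDate, LoanDate, Title}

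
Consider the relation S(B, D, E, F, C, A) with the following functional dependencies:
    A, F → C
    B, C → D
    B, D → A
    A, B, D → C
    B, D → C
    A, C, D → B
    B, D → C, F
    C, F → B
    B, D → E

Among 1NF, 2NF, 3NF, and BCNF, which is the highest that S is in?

BCNF

Candidate keys: {A, C, D}, {A, F}, {B, C}, {B, D}, {C, F}. Prime attributes: {A, B, C, D, F}.
Each dependency's left side is a superkey — BCNF holds.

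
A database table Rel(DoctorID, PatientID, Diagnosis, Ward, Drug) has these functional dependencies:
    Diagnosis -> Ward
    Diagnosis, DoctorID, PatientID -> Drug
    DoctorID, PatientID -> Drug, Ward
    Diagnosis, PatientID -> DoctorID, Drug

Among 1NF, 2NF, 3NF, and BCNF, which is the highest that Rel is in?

1NF

Candidate key: {Diagnosis, PatientID}. Prime attributes: {Diagnosis, PatientID}.
Diagnosis -> Ward: {Diagnosis}⁺ = {Diagnosis, Ward}, which is not all of the attributes, so the left side is not a superkey — BCNF is violated.
Diagnosis -> Ward determines the non-prime attribute {Ward} from a non-superkey — 3NF is violated.
The proper key subset {Diagnosis} of {Diagnosis, PatientID} determines non-prime {Ward}, so the relation is not even in 2NF.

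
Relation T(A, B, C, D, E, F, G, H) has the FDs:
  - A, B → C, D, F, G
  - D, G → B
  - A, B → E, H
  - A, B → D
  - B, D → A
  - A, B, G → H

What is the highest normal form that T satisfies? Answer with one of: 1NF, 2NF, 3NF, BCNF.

Candidate keys: {A, B}, {B, D}, {D, G}. Prime attributes: {A, B, D, G}.
Each dependency's left side is a superkey — BCNF holds.

BCNF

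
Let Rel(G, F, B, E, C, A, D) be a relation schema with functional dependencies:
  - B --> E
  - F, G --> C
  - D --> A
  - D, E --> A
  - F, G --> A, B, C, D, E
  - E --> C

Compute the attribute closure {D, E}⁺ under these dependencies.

Start with {D, E}.
D --> A applies; add {A} → now {A, D, E}.
E --> C applies; add {C} → now {A, C, D, E}.
No further FD applies.

{A, C, D, E}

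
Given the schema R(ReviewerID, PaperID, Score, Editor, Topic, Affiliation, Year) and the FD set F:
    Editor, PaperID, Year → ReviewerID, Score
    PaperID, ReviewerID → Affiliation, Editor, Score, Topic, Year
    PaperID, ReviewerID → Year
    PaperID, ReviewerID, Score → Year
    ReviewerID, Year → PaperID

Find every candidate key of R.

{Editor, PaperID, Year}, {PaperID, ReviewerID}, {ReviewerID, Year}

{PaperID, ReviewerID}⁺ = {Affiliation, Editor, PaperID, ReviewerID, Score, Topic, Year} — all of the relation — so {PaperID, ReviewerID} is a candidate key.
{ReviewerID, Year}⁺ = {Affiliation, Editor, PaperID, ReviewerID, Score, Topic, Year} — all of the relation — so {ReviewerID, Year} is a candidate key.
{Editor, PaperID, Year}⁺ = {Affiliation, Editor, PaperID, ReviewerID, Score, Topic, Year} — all of the relation — so {Editor, PaperID, Year} is a candidate key.
No proper subset of any of these is a key, and no other minimal superkey exists.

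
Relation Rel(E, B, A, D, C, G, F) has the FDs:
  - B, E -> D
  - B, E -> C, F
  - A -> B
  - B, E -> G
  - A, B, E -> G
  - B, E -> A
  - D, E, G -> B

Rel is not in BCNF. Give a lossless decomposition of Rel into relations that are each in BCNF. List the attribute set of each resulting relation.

{A, B}; {A, C, D, E, F, G}

Candidate keys of the original relation: {A, E}, {B, E}, {D, E, G}.
In {A, B, C, D, E, F, G}, {A} is not a superkey ({A}⁺ restricted to this set is {A, B}), so split on A -> B into {A, B} and {A, C, D, E, F, G}.
{A, B} is in BCNF.
{A, C, D, E, F, G} is in BCNF.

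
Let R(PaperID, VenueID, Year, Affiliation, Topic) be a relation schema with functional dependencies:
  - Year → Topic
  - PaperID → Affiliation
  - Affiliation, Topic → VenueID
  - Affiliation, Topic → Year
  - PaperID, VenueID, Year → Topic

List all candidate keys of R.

{PaperID, Topic}, {PaperID, Year}

{PaperID} never appears on the right of any FD, so every key must include it.
{PaperID, Topic}⁺ = {Affiliation, PaperID, Topic, VenueID, Year} — all of the relation — so {PaperID, Topic} is a candidate key.
{PaperID, Year}⁺ = {Affiliation, PaperID, Topic, VenueID, Year} — all of the relation — so {PaperID, Year} is a candidate key.
Any other superkey properly contains one of these, so there are no further candidate keys.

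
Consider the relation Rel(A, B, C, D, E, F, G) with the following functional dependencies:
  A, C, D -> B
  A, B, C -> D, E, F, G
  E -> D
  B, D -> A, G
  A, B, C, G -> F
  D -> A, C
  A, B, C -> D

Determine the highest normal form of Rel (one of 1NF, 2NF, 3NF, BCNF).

BCNF

Candidate keys: {A, B, C}, {D}, {E}. Prime attributes: {A, B, C, D, E}.
Each dependency's left side is a superkey — BCNF holds.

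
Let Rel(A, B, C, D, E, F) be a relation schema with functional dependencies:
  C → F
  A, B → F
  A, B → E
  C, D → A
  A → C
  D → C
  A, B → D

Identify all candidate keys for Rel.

Attributes never on any right-hand side: {B} — every candidate key must contain it.
{A, B}⁺ = {A, B, C, D, E, F}, which is every attribute, so {A, B} is a candidate key.
{B, D}⁺ = {A, B, C, D, E, F}, which is every attribute, so {B, D} is a candidate key.
Any other superkey properly contains one of these, so there are no further candidate keys.

{A, B}, {B, D}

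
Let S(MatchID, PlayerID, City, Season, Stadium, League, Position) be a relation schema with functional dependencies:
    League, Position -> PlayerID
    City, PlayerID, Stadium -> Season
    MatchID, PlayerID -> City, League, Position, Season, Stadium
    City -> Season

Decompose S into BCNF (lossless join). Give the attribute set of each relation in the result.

{City, League, MatchID, Position, Stadium}; {City, Season}; {League, PlayerID, Position}

Candidate keys of the original relation: {League, MatchID, Position}, {MatchID, PlayerID}.
In {City, League, MatchID, PlayerID, Position, Season, Stadium}, {League, Position} is not a superkey ({League, Position}⁺ restricted to this set is {League, PlayerID, Position}), so split on League, Position -> PlayerID into {League, PlayerID, Position} and {City, League, MatchID, Position, Season, Stadium}.
{League, PlayerID, Position} is in BCNF.
In {City, League, MatchID, Position, Season, Stadium}, {City} is not a superkey ({City}⁺ restricted to this set is {City, Season}), so split on City -> Season into {City, Season} and {City, League, MatchID, Position, Stadium}.
{City, Season} is in BCNF.
{City, League, MatchID, Position, Stadium} is in BCNF.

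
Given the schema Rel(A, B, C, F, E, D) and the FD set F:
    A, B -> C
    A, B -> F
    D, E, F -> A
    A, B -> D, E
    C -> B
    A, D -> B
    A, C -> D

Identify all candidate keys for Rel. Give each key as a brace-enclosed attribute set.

{A, B}, {A, C}, {A, D}, {D, E, F}

{A, B} is a candidate key since {A, B}⁺ = {A, B, C, D, E, F} covers every attribute.
{A, C} is a candidate key since {A, C}⁺ = {A, B, C, D, E, F} covers every attribute.
{A, D} is a candidate key since {A, D}⁺ = {A, B, C, D, E, F} covers every attribute.
{D, E, F} is a candidate key since {D, E, F}⁺ = {A, B, C, D, E, F} covers every attribute.
Any other superkey properly contains one of these, so there are no further candidate keys.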